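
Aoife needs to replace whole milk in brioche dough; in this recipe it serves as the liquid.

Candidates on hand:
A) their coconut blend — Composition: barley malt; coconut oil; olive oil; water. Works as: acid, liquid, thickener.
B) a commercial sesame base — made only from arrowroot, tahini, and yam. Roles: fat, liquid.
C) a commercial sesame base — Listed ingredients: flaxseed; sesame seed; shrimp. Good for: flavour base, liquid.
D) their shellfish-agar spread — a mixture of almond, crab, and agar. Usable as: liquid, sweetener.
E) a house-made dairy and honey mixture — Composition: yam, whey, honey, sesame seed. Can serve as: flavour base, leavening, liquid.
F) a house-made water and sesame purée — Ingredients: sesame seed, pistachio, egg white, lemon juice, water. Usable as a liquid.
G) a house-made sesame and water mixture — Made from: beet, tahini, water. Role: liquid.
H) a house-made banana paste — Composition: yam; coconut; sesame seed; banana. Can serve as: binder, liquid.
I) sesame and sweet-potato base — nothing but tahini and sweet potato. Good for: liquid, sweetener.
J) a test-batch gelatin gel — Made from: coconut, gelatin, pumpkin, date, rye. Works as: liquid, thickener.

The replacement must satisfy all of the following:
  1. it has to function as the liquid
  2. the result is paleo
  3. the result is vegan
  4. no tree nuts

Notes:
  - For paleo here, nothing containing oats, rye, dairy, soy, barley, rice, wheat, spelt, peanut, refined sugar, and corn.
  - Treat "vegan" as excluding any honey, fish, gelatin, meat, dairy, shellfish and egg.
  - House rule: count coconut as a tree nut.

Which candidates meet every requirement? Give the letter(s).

B, G, I

A: has barley malt, so not paleo; has coconut oil, so not tree-nut-free — reject
B: only tahini, yam, and arrowroot; none excluded — keep
C: has shrimp, so not vegan — no
D: has crab, so not vegan; has almond, so not tree-nut-free — no
E: has whey, so not paleo; has whey, so not vegan — no
F: has egg white, so not vegan; has pistachio, so not tree-nut-free — reject
G: tree-nut-free, paleo — valid
H: has coconut, so not tree-nut-free — out
I: nothing on the exclusion list — keep
J: has rye, so not paleo; has gelatin, so not vegan (and 1 more) — no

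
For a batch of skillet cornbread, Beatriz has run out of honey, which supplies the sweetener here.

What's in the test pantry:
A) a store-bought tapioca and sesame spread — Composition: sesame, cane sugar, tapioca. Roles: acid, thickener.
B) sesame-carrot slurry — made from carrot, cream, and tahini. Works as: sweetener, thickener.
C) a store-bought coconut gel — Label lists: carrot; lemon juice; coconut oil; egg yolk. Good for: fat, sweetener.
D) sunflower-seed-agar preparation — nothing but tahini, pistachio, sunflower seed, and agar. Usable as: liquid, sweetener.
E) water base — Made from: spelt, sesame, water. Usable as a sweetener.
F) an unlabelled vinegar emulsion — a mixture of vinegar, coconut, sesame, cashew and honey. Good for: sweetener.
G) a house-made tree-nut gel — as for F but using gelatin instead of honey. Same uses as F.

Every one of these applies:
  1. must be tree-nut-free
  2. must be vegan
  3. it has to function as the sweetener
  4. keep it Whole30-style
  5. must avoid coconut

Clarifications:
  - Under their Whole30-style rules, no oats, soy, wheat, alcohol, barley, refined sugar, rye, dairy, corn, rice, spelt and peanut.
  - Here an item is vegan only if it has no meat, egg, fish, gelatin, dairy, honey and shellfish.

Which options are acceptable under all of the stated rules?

none

A: not usable as a sweetener; has cane sugar, so not Whole30-style — out
B: has cream, so not Whole30-style; has cream, so not vegan — no
C: has egg yolk, so not vegan; has coconut oil, so not coconut-free — out
D: has pistachio, so not tree-nut-free — out
E: has spelt, so not Whole30-style — out
F: has honey, so not vegan; has coconut, so not coconut-free (and 1 more) — reject
G: has gelatin, so not vegan; has coconut, so not coconut-free (and 1 more) — out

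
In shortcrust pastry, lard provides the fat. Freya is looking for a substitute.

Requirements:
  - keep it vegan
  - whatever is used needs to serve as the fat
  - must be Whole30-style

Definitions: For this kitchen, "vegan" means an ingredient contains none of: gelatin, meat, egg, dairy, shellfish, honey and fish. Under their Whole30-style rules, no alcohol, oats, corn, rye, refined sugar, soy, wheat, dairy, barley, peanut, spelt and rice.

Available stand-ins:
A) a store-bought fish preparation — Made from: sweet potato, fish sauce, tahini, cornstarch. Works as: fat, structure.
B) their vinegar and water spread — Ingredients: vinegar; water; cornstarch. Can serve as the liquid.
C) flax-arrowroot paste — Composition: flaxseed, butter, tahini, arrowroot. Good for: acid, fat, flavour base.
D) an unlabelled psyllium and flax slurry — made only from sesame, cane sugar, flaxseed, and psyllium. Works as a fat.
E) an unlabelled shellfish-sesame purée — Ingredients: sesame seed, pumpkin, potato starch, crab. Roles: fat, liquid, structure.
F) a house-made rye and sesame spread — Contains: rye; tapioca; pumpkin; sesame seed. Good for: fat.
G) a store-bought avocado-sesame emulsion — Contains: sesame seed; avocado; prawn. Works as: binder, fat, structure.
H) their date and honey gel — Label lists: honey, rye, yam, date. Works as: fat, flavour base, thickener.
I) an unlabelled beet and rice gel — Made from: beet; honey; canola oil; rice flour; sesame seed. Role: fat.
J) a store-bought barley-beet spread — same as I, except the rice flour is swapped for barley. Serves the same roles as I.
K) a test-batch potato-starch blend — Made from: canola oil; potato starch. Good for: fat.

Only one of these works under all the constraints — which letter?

A: has fish sauce, so not vegan; has cornstarch, so not Whole30-style — no
B: not usable as a fat; has cornstarch, so not Whole30-style — reject
C: has butter, so not vegan; has butter, so not Whole30-style — no
D: has cane sugar, so not Whole30-style — reject
E: has crab, so not vegan — reject
F: has rye, so not Whole30-style — reject
G: has prawn, so not vegan — out
H: has honey, so not vegan; has rye, so not Whole30-style — reject
I: has honey, so not vegan; has rice flour, so not Whole30-style — no
J: has honey, so not vegan; has barley, so not Whole30-style — out
K: vegan, Whole30-style — OK

K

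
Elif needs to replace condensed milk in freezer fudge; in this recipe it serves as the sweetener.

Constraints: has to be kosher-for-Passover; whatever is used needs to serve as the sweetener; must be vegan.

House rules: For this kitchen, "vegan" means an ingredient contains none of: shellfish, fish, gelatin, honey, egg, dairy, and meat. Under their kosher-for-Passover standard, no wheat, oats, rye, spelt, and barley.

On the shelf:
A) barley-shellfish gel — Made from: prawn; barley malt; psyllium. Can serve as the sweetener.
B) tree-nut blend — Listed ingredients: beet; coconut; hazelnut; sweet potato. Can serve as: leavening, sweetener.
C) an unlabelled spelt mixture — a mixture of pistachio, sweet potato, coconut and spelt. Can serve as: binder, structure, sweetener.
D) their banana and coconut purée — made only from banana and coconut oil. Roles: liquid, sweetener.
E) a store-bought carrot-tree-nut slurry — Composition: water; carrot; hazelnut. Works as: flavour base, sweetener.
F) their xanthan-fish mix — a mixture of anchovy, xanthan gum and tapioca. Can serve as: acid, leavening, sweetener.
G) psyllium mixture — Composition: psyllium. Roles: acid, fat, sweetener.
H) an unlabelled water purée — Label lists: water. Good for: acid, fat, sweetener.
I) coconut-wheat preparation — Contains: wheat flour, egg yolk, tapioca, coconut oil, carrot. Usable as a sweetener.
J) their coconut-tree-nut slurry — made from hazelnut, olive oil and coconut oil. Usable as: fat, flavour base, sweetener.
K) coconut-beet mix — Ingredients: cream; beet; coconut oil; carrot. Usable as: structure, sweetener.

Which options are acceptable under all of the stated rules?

B, D, E, G, H, J

A: has prawn, so not vegan; has barley malt, so not kosher-for-Passover — reject
B: vegan, kosher-for-Passover — keep
C: has spelt, so not kosher-for-Passover — reject
D: works as a sweetener, kosher-for-Passover, vegan — keep
E: nothing on the exclusion list — OK
F: has anchovy, so not vegan — out
G: works as a sweetener, kosher-for-Passover, vegan — valid
H: kosher-for-Passover, vegan — keep
I: has egg yolk, so not vegan; has wheat flour, so not kosher-for-Passover — out
J: all constraints satisfied — valid
K: has cream, so not vegan — reject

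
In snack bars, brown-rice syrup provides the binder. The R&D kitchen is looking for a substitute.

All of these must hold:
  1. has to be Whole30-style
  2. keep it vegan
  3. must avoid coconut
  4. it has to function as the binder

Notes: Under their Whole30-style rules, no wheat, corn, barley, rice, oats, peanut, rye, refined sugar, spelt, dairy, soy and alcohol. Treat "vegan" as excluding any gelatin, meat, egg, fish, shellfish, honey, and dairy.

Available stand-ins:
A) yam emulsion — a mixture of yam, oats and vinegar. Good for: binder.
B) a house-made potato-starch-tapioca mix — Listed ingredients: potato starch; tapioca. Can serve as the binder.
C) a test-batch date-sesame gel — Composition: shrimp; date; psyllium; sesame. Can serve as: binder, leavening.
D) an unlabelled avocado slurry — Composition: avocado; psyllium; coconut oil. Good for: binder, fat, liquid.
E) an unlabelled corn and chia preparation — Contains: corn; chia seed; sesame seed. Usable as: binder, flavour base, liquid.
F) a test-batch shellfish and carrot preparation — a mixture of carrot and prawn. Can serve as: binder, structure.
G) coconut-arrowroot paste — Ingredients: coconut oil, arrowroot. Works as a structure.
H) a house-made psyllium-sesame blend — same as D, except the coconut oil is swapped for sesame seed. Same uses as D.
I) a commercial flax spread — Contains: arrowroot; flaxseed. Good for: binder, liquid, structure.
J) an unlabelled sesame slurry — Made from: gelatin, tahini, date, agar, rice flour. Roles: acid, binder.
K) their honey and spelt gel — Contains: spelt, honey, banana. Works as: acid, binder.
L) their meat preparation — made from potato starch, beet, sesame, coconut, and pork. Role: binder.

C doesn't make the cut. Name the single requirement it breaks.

usable as a binder: satisfied
Whole30-style: satisfied
vegan: has shrimp — fails
coconut-free: satisfied

vegan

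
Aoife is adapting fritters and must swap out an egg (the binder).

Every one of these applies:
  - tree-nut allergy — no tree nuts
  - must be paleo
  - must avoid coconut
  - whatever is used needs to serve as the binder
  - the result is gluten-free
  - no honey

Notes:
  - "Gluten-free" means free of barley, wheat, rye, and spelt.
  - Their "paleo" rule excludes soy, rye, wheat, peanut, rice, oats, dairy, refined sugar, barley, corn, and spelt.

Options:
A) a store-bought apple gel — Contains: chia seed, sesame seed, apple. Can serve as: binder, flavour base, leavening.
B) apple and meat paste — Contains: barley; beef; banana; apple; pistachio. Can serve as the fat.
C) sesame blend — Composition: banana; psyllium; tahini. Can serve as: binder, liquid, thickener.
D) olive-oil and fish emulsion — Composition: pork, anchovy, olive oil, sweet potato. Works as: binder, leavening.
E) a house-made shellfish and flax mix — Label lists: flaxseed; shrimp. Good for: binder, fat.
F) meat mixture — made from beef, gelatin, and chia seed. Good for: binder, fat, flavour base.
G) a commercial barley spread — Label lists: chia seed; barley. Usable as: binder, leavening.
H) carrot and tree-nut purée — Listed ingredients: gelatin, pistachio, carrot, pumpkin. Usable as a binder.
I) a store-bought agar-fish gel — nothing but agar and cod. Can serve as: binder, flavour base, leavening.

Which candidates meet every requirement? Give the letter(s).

A, C, D, E, F, I

A: only sesame seed, apple, and chia seed; none excluded — valid
B: not usable as a binder; has barley, so not gluten-free (and 2 more) — out
C: no tree nuts, paleo — OK
D: anchovy and pork etc. — none of it excluded — OK
E: only shrimp and flaxseed; none excluded — OK
F: only gelatin, beef, and chia seed; none excluded — valid
G: has barley, so not gluten-free; has barley, so not paleo — out
H: has pistachio, so not tree-nut-free — out
I: only cod and agar; none excluded — OK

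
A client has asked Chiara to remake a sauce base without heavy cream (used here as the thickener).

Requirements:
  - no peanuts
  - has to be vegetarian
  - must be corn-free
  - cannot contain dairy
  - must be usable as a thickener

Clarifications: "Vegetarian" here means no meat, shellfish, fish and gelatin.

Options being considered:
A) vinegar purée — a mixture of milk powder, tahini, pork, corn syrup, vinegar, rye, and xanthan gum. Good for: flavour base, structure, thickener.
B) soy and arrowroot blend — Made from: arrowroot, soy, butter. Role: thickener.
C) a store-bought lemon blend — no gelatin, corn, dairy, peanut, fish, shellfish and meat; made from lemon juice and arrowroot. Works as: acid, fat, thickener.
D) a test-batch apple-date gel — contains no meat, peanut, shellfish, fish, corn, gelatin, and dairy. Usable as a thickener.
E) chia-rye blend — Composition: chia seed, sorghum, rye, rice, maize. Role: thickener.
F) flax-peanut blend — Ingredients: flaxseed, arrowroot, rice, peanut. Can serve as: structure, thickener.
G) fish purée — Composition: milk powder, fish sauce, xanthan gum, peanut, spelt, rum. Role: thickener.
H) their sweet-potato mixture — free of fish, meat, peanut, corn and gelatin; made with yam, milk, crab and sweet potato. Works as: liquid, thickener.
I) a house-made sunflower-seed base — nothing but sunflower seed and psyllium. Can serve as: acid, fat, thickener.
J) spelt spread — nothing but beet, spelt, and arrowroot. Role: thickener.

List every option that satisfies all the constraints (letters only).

A: has pork, so not vegetarian; has milk powder, so not dairy-free (and 1 more) — reject
B: has butter, so not dairy-free — out
C: no peanut, vegetarian — keep
D: no peanut, vegetarian — valid
E: has maize, so not corn-free — no
F: has peanut, so not peanut-free — no
G: has fish sauce, so not vegetarian; has milk powder, so not dairy-free (and 1 more) — reject
H: has crab, so not vegetarian; has milk, so not dairy-free — reject
I: only psyllium and sunflower seed; none excluded — keep
J: works as a thickener, no peanut, vegetarian — keep

C, D, I, J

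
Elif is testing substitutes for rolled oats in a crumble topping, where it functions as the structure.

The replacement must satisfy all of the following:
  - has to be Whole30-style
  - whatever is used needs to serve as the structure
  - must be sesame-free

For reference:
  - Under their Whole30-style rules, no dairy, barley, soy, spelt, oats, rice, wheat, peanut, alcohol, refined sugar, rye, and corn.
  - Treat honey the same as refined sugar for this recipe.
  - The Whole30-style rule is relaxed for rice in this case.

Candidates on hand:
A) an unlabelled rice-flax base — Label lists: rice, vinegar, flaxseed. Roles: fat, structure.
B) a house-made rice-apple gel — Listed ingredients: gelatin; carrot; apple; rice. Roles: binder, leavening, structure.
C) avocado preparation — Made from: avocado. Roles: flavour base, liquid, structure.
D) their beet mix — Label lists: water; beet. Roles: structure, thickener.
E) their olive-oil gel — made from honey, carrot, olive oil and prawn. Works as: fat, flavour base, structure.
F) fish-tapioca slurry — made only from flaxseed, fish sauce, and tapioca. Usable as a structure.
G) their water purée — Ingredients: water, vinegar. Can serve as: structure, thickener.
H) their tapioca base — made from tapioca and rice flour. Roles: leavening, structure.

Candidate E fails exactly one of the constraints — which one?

usable as a structure: satisfied
Whole30-style: has honey — fails
sesame-free: satisfied

Whole30-style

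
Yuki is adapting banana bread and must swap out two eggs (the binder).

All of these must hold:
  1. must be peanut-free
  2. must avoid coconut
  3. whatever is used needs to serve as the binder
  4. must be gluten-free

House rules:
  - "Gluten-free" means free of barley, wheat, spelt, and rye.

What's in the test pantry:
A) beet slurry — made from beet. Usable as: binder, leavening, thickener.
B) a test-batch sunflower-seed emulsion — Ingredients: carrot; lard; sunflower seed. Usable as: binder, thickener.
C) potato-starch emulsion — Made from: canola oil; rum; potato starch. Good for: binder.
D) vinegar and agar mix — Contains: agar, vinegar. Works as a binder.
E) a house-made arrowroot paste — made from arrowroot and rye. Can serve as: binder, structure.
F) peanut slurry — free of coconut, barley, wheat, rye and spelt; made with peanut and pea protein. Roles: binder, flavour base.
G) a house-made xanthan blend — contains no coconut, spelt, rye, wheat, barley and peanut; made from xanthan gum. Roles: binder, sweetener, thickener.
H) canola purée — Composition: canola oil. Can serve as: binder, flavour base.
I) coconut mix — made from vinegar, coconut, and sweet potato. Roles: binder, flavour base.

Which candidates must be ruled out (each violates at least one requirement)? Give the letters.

E, F, I

A: nothing on the exclusion list — valid
B: only lard, sunflower seed and carrot; none excluded — keep
C: nothing on the exclusion list — OK
D: only vinegar and agar; none excluded — keep
E: has rye, so not gluten-free — out
F: has peanut, so not peanut-free — no
G: nothing on the exclusion list — valid
H: works as a binder, no coconut, no peanut — keep
I: has coconut, so not coconut-free — no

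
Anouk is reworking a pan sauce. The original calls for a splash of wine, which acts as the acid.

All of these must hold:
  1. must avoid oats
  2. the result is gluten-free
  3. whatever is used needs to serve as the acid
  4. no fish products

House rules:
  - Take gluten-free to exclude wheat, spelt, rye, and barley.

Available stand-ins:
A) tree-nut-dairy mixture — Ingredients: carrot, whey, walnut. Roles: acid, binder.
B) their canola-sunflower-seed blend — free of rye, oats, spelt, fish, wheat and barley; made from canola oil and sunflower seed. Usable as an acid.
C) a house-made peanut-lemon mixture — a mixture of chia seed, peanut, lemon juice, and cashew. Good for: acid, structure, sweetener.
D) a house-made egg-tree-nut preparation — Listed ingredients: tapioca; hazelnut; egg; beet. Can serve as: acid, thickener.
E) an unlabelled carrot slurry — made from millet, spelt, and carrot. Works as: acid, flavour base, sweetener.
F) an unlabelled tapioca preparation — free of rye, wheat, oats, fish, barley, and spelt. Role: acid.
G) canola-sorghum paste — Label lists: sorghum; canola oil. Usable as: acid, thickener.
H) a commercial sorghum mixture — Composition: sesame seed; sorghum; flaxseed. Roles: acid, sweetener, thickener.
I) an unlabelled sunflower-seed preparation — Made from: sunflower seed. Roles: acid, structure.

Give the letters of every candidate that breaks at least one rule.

E

A: all constraints satisfied — OK
B: works as an acid, no fish, no oats — OK
C: peanut and cashew etc. — none of it excluded — OK
D: works as an acid, gluten-free, no oats — valid
E: has spelt, so not gluten-free — reject
F: all constraints satisfied — OK
G: all constraints satisfied — keep
H: nothing on the exclusion list — OK
I: no fish, no oats — keep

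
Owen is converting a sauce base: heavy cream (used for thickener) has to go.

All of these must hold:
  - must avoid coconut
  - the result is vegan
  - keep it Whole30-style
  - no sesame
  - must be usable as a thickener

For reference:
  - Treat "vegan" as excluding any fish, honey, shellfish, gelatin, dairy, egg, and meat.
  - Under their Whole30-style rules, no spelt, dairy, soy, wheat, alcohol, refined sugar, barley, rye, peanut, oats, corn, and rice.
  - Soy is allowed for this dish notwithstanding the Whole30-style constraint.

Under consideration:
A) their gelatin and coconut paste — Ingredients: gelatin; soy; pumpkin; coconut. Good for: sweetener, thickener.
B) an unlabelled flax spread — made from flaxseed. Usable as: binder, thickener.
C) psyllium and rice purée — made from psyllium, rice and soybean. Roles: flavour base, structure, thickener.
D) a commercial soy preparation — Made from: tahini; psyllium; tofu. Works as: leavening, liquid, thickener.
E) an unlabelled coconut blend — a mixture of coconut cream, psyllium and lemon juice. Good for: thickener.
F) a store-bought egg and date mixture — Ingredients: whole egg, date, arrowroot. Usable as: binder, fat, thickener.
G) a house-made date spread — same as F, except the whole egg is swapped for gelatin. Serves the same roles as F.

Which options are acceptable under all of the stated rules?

A: has gelatin, so not vegan; has coconut, so not coconut-free — reject
B: only flaxseed; none excluded — OK
C: has rice, so not Whole30-style — no
D: has tahini, so not sesame-free — out
E: has coconut cream, so not coconut-free — out
F: has whole egg, so not vegan — out
G: has gelatin, so not vegan — no

B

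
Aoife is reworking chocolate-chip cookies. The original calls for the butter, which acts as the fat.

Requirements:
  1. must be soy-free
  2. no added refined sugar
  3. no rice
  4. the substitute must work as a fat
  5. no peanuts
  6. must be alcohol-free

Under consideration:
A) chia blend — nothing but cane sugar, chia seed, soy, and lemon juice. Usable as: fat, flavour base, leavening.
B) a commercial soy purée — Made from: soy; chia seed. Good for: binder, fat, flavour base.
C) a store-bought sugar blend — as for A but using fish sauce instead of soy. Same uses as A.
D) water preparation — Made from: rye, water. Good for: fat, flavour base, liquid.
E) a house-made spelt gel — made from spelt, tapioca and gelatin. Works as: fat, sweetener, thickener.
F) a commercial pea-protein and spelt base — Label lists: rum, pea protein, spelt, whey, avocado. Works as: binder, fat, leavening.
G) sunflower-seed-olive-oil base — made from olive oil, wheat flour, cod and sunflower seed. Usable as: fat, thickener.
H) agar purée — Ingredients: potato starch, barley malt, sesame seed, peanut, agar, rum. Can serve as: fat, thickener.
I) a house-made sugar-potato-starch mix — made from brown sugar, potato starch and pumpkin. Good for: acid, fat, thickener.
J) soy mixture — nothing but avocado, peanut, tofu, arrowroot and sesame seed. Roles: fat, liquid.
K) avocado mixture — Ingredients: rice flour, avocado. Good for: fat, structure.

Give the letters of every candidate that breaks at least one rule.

A, B, C, F, H, I, J, K

A: has cane sugar, so not no-added-sugar; has soy, so not soy-free — no
B: has soy, so not soy-free — out
C: has cane sugar, so not no-added-sugar — out
D: works as a fat, no soy, no alcohol — valid
E: works as a fat, no alcohol, no rice — OK
F: has rum, so not alcohol-free — out
G: cod and wheat flour etc. — none of it excluded — valid
H: has rum, so not alcohol-free; has peanut, so not peanut-free — no
I: has brown sugar, so not no-added-sugar — reject
J: has tofu, so not soy-free; has peanut, so not peanut-free — no
K: has rice flour, so not rice-free — no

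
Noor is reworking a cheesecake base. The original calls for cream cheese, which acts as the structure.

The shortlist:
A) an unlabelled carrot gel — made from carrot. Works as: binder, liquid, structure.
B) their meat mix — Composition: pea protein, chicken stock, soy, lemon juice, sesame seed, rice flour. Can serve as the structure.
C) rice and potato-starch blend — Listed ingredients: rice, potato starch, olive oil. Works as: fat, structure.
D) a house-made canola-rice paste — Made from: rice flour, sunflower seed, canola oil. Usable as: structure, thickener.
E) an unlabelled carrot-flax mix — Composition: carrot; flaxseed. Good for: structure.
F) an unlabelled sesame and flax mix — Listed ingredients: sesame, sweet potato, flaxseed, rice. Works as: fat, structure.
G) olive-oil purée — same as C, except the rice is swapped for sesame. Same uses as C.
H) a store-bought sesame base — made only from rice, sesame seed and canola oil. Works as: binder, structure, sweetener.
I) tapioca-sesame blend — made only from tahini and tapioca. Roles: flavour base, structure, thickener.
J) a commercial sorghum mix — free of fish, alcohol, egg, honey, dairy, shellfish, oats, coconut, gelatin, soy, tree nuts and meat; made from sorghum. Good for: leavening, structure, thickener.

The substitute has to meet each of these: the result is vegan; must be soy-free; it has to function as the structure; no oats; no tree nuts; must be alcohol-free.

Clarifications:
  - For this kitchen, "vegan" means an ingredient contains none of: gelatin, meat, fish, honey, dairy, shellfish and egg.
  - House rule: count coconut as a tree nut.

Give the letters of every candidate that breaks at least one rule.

B

A: only carrot; none excluded — valid
B: has chicken stock, so not vegan; has soy, so not soy-free — reject
C: only rice, potato starch and olive oil; none excluded — valid
D: only rice flour, canola oil, and sunflower seed; none excluded — OK
E: all constraints satisfied — keep
F: nothing on the exclusion list — valid
G: every rule checks out — keep
H: works as a structure, no soy, no alcohol — valid
I: works as a structure, no alcohol, tree-nut-free — valid
J: no alcohol, tree-nut-free — keep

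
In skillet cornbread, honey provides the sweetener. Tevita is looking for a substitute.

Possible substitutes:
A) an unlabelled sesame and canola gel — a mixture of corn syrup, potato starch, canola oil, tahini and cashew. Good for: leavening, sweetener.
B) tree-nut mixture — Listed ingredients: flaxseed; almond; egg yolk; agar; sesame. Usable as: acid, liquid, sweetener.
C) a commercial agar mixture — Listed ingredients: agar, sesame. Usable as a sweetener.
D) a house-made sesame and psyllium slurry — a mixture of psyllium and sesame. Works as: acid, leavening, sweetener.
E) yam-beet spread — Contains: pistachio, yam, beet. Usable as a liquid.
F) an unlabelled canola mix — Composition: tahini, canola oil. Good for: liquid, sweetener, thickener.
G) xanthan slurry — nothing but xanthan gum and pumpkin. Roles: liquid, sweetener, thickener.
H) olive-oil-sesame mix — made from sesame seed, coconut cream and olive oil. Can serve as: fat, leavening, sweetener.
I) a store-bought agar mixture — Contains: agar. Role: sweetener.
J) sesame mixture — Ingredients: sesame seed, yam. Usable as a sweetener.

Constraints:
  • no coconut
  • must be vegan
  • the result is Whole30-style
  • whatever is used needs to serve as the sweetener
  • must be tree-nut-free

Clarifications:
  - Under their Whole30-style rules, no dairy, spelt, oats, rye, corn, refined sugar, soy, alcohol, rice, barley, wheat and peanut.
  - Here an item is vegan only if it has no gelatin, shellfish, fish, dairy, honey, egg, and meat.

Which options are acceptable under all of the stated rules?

C, D, F, G, I, J

A: has corn syrup, so not Whole30-style; has cashew, so not tree-nut-free — out
B: has egg yolk, so not vegan; has almond, so not tree-nut-free — reject
C: only sesame and agar; none excluded — valid
D: Whole30-style, vegan — OK
E: not usable as a sweetener; has pistachio, so not tree-nut-free — no
F: every rule checks out — keep
G: works as a sweetener, vegan, no coconut — keep
H: has coconut cream, so not coconut-free — no
I: works as a sweetener, Whole30-style, vegan — valid
J: only sesame seed and yam; none excluded — OK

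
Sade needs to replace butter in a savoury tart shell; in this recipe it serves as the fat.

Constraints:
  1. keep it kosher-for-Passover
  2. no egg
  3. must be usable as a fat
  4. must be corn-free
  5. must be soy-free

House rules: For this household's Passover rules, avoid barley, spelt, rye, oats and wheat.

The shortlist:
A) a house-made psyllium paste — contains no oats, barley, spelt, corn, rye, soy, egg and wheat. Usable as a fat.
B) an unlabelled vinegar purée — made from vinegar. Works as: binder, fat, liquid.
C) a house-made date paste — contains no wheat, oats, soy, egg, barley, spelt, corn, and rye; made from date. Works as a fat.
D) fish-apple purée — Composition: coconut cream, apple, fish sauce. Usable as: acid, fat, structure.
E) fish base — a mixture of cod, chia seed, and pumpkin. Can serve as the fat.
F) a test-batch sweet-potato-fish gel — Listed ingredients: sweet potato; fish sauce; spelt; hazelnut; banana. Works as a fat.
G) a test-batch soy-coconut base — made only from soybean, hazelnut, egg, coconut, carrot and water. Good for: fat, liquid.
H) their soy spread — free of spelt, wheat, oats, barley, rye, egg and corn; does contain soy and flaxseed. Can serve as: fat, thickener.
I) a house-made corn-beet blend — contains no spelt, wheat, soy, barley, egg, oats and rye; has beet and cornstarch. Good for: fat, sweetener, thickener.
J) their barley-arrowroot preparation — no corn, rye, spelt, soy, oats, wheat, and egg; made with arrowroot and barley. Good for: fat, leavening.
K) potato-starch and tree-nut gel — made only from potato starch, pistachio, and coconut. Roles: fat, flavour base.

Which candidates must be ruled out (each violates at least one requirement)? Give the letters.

A: works as a fat, kosher-for-Passover, no corn — OK
B: all constraints satisfied — OK
C: works as a fat, no egg, kosher-for-Passover — OK
D: only coconut cream, fish sauce and apple; none excluded — keep
E: nothing on the exclusion list — OK
F: has spelt, so not kosher-for-Passover — reject
G: has egg, so not egg-free; has soybean, so not soy-free — no
H: has soy, so not soy-free — out
I: has cornstarch, so not corn-free — out
J: has barley, so not kosher-for-Passover — reject
K: no egg, no corn — keep

F, G, H, I, J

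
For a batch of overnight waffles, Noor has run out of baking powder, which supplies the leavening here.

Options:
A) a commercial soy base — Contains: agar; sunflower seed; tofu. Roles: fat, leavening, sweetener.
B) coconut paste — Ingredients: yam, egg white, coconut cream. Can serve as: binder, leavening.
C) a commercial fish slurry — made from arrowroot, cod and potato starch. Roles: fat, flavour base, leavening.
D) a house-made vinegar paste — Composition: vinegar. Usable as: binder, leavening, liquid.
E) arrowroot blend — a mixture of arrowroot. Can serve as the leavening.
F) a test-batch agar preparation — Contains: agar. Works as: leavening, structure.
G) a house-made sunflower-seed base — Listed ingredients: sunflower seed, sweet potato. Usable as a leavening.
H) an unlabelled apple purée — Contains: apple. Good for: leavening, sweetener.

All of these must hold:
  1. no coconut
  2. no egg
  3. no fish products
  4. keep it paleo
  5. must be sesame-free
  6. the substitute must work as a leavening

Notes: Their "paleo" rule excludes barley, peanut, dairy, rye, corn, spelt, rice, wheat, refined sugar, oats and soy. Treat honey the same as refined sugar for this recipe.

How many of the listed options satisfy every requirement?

5

A: has tofu, so not paleo — no
B: has egg white, so not egg-free; has coconut cream, so not coconut-free — out
C: has cod, so not fish-free — reject
D: only vinegar; none excluded — valid
E: nothing on the exclusion list — OK
F: works as a leavening, paleo, no egg — valid
G: every rule checks out — valid
H: all constraints satisfied — OK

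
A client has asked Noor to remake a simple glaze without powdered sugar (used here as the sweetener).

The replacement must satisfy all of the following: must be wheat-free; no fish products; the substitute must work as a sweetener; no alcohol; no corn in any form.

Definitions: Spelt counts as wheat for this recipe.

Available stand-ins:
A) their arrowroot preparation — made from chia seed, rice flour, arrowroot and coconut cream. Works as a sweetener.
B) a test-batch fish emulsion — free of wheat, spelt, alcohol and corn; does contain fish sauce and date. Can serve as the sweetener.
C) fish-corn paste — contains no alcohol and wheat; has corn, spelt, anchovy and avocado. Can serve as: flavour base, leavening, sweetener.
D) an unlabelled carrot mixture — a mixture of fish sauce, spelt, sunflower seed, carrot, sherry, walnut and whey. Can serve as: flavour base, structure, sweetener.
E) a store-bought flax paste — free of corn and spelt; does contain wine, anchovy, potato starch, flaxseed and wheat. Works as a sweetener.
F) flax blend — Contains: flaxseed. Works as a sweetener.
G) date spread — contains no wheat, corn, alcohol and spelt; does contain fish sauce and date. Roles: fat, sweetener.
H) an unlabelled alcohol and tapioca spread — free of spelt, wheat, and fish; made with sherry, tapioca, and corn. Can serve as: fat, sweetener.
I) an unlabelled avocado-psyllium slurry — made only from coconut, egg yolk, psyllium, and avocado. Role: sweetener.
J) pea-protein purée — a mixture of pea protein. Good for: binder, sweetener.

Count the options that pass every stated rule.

4

A: no fish, no corn — valid
B: has fish sauce, so not fish-free — no
C: has anchovy, so not fish-free; has corn, so not corn-free (and 1 more) — reject
D: has fish sauce, so not fish-free; has spelt, so not wheat-free (and 1 more) — no
E: has anchovy, so not fish-free; has wheat, so not wheat-free (and 1 more) — out
F: only flaxseed; none excluded — valid
G: has fish sauce, so not fish-free — no
H: has corn, so not corn-free; has sherry, so not alcohol-free — reject
I: coconut and egg yolk etc. — none of it excluded — valid
J: nothing on the exclusion list — keep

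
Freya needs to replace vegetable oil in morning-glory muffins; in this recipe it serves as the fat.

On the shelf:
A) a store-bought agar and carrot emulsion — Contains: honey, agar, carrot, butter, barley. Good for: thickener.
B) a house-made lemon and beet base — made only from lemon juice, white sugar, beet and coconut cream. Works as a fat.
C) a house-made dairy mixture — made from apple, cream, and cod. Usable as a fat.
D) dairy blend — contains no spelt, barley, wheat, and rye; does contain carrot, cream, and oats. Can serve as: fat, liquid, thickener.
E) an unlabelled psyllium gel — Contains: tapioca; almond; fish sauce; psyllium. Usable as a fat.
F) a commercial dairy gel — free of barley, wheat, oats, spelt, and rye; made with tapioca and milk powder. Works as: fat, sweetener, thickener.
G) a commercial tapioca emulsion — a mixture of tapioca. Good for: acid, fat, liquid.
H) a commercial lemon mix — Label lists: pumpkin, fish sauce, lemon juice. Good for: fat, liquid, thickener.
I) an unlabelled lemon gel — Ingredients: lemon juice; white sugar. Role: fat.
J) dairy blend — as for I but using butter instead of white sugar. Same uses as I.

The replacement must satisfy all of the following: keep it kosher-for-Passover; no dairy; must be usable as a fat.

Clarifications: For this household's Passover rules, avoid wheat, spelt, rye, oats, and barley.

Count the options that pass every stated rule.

5

A: not usable as a fat; has barley, so not kosher-for-Passover (and 1 more) — no
B: every rule checks out — keep
C: has cream, so not dairy-free — reject
D: has oats, so not kosher-for-Passover; has cream, so not dairy-free — reject
E: works as a fat, no dairy, kosher-for-Passover — keep
F: has milk powder, so not dairy-free — no
G: every rule checks out — valid
H: no dairy, kosher-for-Passover — keep
I: works as a fat, no dairy, kosher-for-Passover — valid
J: has butter, so not dairy-free — no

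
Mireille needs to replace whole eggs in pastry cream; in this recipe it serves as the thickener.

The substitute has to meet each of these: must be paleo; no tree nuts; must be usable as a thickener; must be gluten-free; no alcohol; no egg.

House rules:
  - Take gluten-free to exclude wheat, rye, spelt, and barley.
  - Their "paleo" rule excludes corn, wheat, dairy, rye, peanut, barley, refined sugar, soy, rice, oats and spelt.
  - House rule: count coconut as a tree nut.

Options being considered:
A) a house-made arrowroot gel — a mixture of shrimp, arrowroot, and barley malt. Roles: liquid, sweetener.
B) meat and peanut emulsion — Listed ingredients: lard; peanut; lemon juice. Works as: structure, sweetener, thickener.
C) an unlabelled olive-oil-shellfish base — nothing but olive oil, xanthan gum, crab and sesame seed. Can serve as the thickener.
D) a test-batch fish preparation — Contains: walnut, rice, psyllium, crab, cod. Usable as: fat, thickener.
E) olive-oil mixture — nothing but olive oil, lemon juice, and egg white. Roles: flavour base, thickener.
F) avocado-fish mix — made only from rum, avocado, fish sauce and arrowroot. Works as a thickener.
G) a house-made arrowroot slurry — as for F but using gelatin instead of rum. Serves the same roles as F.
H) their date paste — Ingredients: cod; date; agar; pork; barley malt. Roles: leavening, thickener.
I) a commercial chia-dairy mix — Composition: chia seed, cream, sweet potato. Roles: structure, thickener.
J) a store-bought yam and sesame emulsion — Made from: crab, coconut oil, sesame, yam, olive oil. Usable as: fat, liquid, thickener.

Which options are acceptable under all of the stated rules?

A: not usable as a thickener; has barley malt, so not gluten-free (and 1 more) — reject
B: has peanut, so not paleo — no
C: sesame seed and crab etc. — none of it excluded — keep
D: has rice, so not paleo; has walnut, so not tree-nut-free — no
E: has egg white, so not egg-free — no
F: has rum, so not alcohol-free — out
G: nothing on the exclusion list — keep
H: has barley malt, so not gluten-free; has barley malt, so not paleo — out
I: has cream, so not paleo — reject
J: has coconut oil, so not tree-nut-free — no

C, G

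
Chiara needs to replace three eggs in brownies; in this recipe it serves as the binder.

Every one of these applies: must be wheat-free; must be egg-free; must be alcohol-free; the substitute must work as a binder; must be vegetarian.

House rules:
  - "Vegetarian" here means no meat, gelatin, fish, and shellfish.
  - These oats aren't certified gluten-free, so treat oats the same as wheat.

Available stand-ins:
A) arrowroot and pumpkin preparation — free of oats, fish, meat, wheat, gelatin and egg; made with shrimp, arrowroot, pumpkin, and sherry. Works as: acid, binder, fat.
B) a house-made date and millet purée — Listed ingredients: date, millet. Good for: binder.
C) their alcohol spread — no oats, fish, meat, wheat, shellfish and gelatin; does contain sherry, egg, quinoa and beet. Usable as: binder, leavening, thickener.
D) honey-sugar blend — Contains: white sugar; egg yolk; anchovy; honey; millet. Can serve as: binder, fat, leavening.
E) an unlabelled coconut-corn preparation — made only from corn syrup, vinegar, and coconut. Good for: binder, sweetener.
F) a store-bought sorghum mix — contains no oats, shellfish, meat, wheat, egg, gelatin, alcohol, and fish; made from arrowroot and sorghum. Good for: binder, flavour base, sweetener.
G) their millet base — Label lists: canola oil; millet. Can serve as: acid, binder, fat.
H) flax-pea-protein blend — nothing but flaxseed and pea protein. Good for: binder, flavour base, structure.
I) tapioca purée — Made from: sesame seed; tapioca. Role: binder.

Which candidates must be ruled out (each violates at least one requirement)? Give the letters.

A: has shrimp, so not vegetarian; has sherry, so not alcohol-free — out
B: only millet and date; none excluded — keep
C: has sherry, so not alcohol-free; has egg, so not egg-free — reject
D: has anchovy, so not vegetarian; has egg yolk, so not egg-free — reject
E: only coconut, corn syrup and vinegar; none excluded — OK
F: works as a binder, no alcohol, wheat-free — OK
G: only canola oil and millet; none excluded — OK
H: only pea protein and flaxseed; none excluded — keep
I: works as a binder, wheat-free, vegetarian — keep

A, C, D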